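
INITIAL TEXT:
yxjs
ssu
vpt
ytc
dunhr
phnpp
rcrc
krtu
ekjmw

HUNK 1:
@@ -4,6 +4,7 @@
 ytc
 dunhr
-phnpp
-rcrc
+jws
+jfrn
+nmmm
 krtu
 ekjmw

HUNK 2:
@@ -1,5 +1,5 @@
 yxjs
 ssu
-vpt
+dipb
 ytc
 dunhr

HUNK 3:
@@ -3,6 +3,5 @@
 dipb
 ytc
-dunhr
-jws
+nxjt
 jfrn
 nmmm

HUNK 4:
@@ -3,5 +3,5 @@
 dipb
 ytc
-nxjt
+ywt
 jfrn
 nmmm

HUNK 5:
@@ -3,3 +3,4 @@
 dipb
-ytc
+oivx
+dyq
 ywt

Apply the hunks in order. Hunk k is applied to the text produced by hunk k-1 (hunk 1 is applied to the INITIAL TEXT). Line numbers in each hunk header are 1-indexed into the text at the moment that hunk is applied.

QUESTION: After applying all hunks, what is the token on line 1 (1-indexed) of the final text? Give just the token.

Answer: yxjs

Derivation:
Hunk 1: at line 4 remove [phnpp,rcrc] add [jws,jfrn,nmmm] -> 10 lines: yxjs ssu vpt ytc dunhr jws jfrn nmmm krtu ekjmw
Hunk 2: at line 1 remove [vpt] add [dipb] -> 10 lines: yxjs ssu dipb ytc dunhr jws jfrn nmmm krtu ekjmw
Hunk 3: at line 3 remove [dunhr,jws] add [nxjt] -> 9 lines: yxjs ssu dipb ytc nxjt jfrn nmmm krtu ekjmw
Hunk 4: at line 3 remove [nxjt] add [ywt] -> 9 lines: yxjs ssu dipb ytc ywt jfrn nmmm krtu ekjmw
Hunk 5: at line 3 remove [ytc] add [oivx,dyq] -> 10 lines: yxjs ssu dipb oivx dyq ywt jfrn nmmm krtu ekjmw
Final line 1: yxjs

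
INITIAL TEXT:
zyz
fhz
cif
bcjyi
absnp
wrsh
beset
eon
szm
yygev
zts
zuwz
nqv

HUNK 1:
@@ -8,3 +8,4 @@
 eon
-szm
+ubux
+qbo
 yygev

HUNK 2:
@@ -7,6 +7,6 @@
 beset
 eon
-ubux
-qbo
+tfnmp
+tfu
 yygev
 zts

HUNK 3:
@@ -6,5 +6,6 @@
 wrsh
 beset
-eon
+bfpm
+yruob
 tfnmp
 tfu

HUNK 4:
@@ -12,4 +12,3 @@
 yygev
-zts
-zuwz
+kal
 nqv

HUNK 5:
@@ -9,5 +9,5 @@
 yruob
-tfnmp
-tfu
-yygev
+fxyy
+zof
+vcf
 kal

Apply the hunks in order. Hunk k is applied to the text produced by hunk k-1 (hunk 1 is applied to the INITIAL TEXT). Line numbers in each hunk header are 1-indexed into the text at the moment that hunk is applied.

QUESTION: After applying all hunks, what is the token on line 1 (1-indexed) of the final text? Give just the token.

Hunk 1: at line 8 remove [szm] add [ubux,qbo] -> 14 lines: zyz fhz cif bcjyi absnp wrsh beset eon ubux qbo yygev zts zuwz nqv
Hunk 2: at line 7 remove [ubux,qbo] add [tfnmp,tfu] -> 14 lines: zyz fhz cif bcjyi absnp wrsh beset eon tfnmp tfu yygev zts zuwz nqv
Hunk 3: at line 6 remove [eon] add [bfpm,yruob] -> 15 lines: zyz fhz cif bcjyi absnp wrsh beset bfpm yruob tfnmp tfu yygev zts zuwz nqv
Hunk 4: at line 12 remove [zts,zuwz] add [kal] -> 14 lines: zyz fhz cif bcjyi absnp wrsh beset bfpm yruob tfnmp tfu yygev kal nqv
Hunk 5: at line 9 remove [tfnmp,tfu,yygev] add [fxyy,zof,vcf] -> 14 lines: zyz fhz cif bcjyi absnp wrsh beset bfpm yruob fxyy zof vcf kal nqv
Final line 1: zyz

Answer: zyz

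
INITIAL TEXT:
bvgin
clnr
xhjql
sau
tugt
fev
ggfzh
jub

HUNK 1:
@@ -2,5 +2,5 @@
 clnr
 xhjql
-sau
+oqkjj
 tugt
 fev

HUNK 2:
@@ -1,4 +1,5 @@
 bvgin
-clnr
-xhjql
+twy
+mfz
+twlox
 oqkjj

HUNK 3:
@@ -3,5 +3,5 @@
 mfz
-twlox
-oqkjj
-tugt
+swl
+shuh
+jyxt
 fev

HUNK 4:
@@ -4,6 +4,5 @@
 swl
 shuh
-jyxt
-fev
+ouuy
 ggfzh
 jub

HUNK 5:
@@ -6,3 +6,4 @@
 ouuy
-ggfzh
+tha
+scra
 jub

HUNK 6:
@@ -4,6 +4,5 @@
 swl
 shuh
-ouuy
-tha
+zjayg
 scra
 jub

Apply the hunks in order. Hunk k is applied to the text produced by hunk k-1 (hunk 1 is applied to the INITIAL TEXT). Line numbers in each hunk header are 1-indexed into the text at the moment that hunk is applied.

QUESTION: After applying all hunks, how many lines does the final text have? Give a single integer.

Answer: 8

Derivation:
Hunk 1: at line 2 remove [sau] add [oqkjj] -> 8 lines: bvgin clnr xhjql oqkjj tugt fev ggfzh jub
Hunk 2: at line 1 remove [clnr,xhjql] add [twy,mfz,twlox] -> 9 lines: bvgin twy mfz twlox oqkjj tugt fev ggfzh jub
Hunk 3: at line 3 remove [twlox,oqkjj,tugt] add [swl,shuh,jyxt] -> 9 lines: bvgin twy mfz swl shuh jyxt fev ggfzh jub
Hunk 4: at line 4 remove [jyxt,fev] add [ouuy] -> 8 lines: bvgin twy mfz swl shuh ouuy ggfzh jub
Hunk 5: at line 6 remove [ggfzh] add [tha,scra] -> 9 lines: bvgin twy mfz swl shuh ouuy tha scra jub
Hunk 6: at line 4 remove [ouuy,tha] add [zjayg] -> 8 lines: bvgin twy mfz swl shuh zjayg scra jub
Final line count: 8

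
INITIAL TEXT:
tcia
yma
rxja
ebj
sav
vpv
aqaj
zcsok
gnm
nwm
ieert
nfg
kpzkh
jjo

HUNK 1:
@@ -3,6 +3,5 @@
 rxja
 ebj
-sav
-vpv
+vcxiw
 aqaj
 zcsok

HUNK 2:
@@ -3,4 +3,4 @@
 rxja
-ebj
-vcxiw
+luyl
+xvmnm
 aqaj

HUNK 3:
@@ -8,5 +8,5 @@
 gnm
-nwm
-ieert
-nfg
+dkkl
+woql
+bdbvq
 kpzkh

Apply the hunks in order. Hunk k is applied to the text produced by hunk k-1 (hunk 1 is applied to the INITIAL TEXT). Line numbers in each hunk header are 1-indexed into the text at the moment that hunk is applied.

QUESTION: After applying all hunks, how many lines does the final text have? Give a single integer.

Answer: 13

Derivation:
Hunk 1: at line 3 remove [sav,vpv] add [vcxiw] -> 13 lines: tcia yma rxja ebj vcxiw aqaj zcsok gnm nwm ieert nfg kpzkh jjo
Hunk 2: at line 3 remove [ebj,vcxiw] add [luyl,xvmnm] -> 13 lines: tcia yma rxja luyl xvmnm aqaj zcsok gnm nwm ieert nfg kpzkh jjo
Hunk 3: at line 8 remove [nwm,ieert,nfg] add [dkkl,woql,bdbvq] -> 13 lines: tcia yma rxja luyl xvmnm aqaj zcsok gnm dkkl woql bdbvq kpzkh jjo
Final line count: 13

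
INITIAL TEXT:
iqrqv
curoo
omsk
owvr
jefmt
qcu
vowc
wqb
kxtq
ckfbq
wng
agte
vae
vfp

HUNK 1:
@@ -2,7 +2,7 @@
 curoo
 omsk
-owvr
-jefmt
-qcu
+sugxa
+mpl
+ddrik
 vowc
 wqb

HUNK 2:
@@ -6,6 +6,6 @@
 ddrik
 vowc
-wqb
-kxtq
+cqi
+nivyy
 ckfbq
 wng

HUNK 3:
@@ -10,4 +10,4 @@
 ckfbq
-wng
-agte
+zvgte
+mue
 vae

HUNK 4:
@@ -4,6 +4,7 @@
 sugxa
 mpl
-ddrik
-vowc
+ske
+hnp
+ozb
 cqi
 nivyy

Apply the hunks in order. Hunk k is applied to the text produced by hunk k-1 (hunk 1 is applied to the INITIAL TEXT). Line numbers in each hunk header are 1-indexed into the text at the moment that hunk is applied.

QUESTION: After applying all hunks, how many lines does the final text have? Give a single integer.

Hunk 1: at line 2 remove [owvr,jefmt,qcu] add [sugxa,mpl,ddrik] -> 14 lines: iqrqv curoo omsk sugxa mpl ddrik vowc wqb kxtq ckfbq wng agte vae vfp
Hunk 2: at line 6 remove [wqb,kxtq] add [cqi,nivyy] -> 14 lines: iqrqv curoo omsk sugxa mpl ddrik vowc cqi nivyy ckfbq wng agte vae vfp
Hunk 3: at line 10 remove [wng,agte] add [zvgte,mue] -> 14 lines: iqrqv curoo omsk sugxa mpl ddrik vowc cqi nivyy ckfbq zvgte mue vae vfp
Hunk 4: at line 4 remove [ddrik,vowc] add [ske,hnp,ozb] -> 15 lines: iqrqv curoo omsk sugxa mpl ske hnp ozb cqi nivyy ckfbq zvgte mue vae vfp
Final line count: 15

Answer: 15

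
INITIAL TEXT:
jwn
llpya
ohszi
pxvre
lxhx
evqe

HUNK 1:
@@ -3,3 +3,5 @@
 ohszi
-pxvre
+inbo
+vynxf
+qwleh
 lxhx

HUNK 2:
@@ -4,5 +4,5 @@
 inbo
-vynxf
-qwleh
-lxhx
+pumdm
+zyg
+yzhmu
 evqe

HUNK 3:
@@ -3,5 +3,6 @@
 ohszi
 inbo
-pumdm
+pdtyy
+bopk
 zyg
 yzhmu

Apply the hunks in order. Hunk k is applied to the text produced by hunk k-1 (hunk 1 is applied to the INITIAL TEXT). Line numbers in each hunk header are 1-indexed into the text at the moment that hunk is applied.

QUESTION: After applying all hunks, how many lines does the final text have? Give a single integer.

Hunk 1: at line 3 remove [pxvre] add [inbo,vynxf,qwleh] -> 8 lines: jwn llpya ohszi inbo vynxf qwleh lxhx evqe
Hunk 2: at line 4 remove [vynxf,qwleh,lxhx] add [pumdm,zyg,yzhmu] -> 8 lines: jwn llpya ohszi inbo pumdm zyg yzhmu evqe
Hunk 3: at line 3 remove [pumdm] add [pdtyy,bopk] -> 9 lines: jwn llpya ohszi inbo pdtyy bopk zyg yzhmu evqe
Final line count: 9

Answer: 9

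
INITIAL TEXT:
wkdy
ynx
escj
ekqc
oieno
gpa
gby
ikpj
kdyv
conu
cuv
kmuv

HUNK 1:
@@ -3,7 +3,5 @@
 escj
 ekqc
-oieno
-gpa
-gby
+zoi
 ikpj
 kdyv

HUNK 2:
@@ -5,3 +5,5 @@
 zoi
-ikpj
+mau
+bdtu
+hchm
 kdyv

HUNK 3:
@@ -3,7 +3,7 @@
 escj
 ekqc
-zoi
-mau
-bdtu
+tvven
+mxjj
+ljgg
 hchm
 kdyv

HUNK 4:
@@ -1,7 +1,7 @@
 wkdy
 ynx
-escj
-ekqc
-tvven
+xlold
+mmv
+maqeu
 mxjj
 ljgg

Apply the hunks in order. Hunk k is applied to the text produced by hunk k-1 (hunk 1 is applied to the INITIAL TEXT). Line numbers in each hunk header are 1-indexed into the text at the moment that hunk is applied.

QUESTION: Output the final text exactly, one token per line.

Hunk 1: at line 3 remove [oieno,gpa,gby] add [zoi] -> 10 lines: wkdy ynx escj ekqc zoi ikpj kdyv conu cuv kmuv
Hunk 2: at line 5 remove [ikpj] add [mau,bdtu,hchm] -> 12 lines: wkdy ynx escj ekqc zoi mau bdtu hchm kdyv conu cuv kmuv
Hunk 3: at line 3 remove [zoi,mau,bdtu] add [tvven,mxjj,ljgg] -> 12 lines: wkdy ynx escj ekqc tvven mxjj ljgg hchm kdyv conu cuv kmuv
Hunk 4: at line 1 remove [escj,ekqc,tvven] add [xlold,mmv,maqeu] -> 12 lines: wkdy ynx xlold mmv maqeu mxjj ljgg hchm kdyv conu cuv kmuv

Answer: wkdy
ynx
xlold
mmv
maqeu
mxjj
ljgg
hchm
kdyv
conu
cuv
kmuv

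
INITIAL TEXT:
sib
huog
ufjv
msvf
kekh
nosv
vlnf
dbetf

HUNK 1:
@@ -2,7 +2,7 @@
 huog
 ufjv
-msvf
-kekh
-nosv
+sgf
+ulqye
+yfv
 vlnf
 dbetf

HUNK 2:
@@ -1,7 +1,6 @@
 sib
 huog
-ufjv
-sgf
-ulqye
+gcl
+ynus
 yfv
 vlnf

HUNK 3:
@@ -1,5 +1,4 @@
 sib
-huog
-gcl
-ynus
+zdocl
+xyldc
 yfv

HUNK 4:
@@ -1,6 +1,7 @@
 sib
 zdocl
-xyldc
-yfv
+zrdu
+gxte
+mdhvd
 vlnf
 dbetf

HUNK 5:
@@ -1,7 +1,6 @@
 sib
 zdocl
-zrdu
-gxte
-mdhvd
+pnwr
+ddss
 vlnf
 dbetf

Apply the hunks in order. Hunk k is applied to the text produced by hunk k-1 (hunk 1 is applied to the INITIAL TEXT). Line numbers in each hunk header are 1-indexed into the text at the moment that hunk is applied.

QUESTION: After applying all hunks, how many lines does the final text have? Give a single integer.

Hunk 1: at line 2 remove [msvf,kekh,nosv] add [sgf,ulqye,yfv] -> 8 lines: sib huog ufjv sgf ulqye yfv vlnf dbetf
Hunk 2: at line 1 remove [ufjv,sgf,ulqye] add [gcl,ynus] -> 7 lines: sib huog gcl ynus yfv vlnf dbetf
Hunk 3: at line 1 remove [huog,gcl,ynus] add [zdocl,xyldc] -> 6 lines: sib zdocl xyldc yfv vlnf dbetf
Hunk 4: at line 1 remove [xyldc,yfv] add [zrdu,gxte,mdhvd] -> 7 lines: sib zdocl zrdu gxte mdhvd vlnf dbetf
Hunk 5: at line 1 remove [zrdu,gxte,mdhvd] add [pnwr,ddss] -> 6 lines: sib zdocl pnwr ddss vlnf dbetf
Final line count: 6

Answer: 6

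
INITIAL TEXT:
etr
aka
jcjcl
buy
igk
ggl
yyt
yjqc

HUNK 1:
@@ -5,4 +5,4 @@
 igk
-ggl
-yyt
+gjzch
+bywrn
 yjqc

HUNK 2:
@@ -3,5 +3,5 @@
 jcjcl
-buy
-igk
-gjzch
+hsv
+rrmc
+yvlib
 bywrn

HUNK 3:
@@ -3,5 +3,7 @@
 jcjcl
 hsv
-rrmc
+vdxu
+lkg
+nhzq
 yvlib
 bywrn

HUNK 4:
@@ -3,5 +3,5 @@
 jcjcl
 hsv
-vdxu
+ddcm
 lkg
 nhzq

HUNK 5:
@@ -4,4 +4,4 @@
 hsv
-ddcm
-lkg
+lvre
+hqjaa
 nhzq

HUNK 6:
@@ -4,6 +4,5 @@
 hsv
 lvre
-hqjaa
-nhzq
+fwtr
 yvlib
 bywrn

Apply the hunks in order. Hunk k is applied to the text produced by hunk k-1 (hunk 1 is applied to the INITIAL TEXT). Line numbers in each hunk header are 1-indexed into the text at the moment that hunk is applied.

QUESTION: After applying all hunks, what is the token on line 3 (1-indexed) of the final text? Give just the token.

Answer: jcjcl

Derivation:
Hunk 1: at line 5 remove [ggl,yyt] add [gjzch,bywrn] -> 8 lines: etr aka jcjcl buy igk gjzch bywrn yjqc
Hunk 2: at line 3 remove [buy,igk,gjzch] add [hsv,rrmc,yvlib] -> 8 lines: etr aka jcjcl hsv rrmc yvlib bywrn yjqc
Hunk 3: at line 3 remove [rrmc] add [vdxu,lkg,nhzq] -> 10 lines: etr aka jcjcl hsv vdxu lkg nhzq yvlib bywrn yjqc
Hunk 4: at line 3 remove [vdxu] add [ddcm] -> 10 lines: etr aka jcjcl hsv ddcm lkg nhzq yvlib bywrn yjqc
Hunk 5: at line 4 remove [ddcm,lkg] add [lvre,hqjaa] -> 10 lines: etr aka jcjcl hsv lvre hqjaa nhzq yvlib bywrn yjqc
Hunk 6: at line 4 remove [hqjaa,nhzq] add [fwtr] -> 9 lines: etr aka jcjcl hsv lvre fwtr yvlib bywrn yjqc
Final line 3: jcjcl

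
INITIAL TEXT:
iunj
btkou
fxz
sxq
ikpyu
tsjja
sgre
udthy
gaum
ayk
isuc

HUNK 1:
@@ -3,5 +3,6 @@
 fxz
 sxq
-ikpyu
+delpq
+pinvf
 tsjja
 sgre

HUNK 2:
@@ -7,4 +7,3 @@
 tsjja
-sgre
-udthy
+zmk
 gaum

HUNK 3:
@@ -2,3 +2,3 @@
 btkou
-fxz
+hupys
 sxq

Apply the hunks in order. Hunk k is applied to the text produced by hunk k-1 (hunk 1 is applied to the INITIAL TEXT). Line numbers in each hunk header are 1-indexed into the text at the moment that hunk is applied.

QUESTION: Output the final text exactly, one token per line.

Answer: iunj
btkou
hupys
sxq
delpq
pinvf
tsjja
zmk
gaum
ayk
isuc

Derivation:
Hunk 1: at line 3 remove [ikpyu] add [delpq,pinvf] -> 12 lines: iunj btkou fxz sxq delpq pinvf tsjja sgre udthy gaum ayk isuc
Hunk 2: at line 7 remove [sgre,udthy] add [zmk] -> 11 lines: iunj btkou fxz sxq delpq pinvf tsjja zmk gaum ayk isuc
Hunk 3: at line 2 remove [fxz] add [hupys] -> 11 lines: iunj btkou hupys sxq delpq pinvf tsjja zmk gaum ayk isuc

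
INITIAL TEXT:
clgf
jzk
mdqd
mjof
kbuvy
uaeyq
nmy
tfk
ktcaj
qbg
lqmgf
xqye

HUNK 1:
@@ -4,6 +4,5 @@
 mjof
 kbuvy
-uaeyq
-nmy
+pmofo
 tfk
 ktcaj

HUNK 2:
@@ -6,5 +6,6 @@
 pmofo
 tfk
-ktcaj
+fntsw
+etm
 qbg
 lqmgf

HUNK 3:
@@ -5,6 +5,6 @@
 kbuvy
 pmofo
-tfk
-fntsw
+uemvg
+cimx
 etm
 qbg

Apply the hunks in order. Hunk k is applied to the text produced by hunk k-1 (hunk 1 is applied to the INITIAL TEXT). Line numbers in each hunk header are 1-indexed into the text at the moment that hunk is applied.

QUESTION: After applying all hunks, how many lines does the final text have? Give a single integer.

Hunk 1: at line 4 remove [uaeyq,nmy] add [pmofo] -> 11 lines: clgf jzk mdqd mjof kbuvy pmofo tfk ktcaj qbg lqmgf xqye
Hunk 2: at line 6 remove [ktcaj] add [fntsw,etm] -> 12 lines: clgf jzk mdqd mjof kbuvy pmofo tfk fntsw etm qbg lqmgf xqye
Hunk 3: at line 5 remove [tfk,fntsw] add [uemvg,cimx] -> 12 lines: clgf jzk mdqd mjof kbuvy pmofo uemvg cimx etm qbg lqmgf xqye
Final line count: 12

Answer: 12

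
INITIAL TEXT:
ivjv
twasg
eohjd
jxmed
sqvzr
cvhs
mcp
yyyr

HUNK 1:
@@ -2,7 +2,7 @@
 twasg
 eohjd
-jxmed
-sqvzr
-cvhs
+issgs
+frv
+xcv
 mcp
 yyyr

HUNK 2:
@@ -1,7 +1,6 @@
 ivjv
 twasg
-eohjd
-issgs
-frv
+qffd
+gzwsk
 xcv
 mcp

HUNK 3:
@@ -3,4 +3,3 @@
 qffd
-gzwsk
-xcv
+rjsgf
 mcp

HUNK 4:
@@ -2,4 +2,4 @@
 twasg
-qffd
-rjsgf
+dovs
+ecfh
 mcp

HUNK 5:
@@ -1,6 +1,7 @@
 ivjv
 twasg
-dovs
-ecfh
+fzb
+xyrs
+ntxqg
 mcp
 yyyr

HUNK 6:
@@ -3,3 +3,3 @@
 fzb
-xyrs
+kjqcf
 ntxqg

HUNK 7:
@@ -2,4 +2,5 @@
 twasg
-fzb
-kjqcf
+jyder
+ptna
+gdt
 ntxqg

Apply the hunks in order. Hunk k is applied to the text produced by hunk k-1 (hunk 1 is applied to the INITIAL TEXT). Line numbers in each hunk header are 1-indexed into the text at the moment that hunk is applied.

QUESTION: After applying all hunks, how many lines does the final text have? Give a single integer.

Answer: 8

Derivation:
Hunk 1: at line 2 remove [jxmed,sqvzr,cvhs] add [issgs,frv,xcv] -> 8 lines: ivjv twasg eohjd issgs frv xcv mcp yyyr
Hunk 2: at line 1 remove [eohjd,issgs,frv] add [qffd,gzwsk] -> 7 lines: ivjv twasg qffd gzwsk xcv mcp yyyr
Hunk 3: at line 3 remove [gzwsk,xcv] add [rjsgf] -> 6 lines: ivjv twasg qffd rjsgf mcp yyyr
Hunk 4: at line 2 remove [qffd,rjsgf] add [dovs,ecfh] -> 6 lines: ivjv twasg dovs ecfh mcp yyyr
Hunk 5: at line 1 remove [dovs,ecfh] add [fzb,xyrs,ntxqg] -> 7 lines: ivjv twasg fzb xyrs ntxqg mcp yyyr
Hunk 6: at line 3 remove [xyrs] add [kjqcf] -> 7 lines: ivjv twasg fzb kjqcf ntxqg mcp yyyr
Hunk 7: at line 2 remove [fzb,kjqcf] add [jyder,ptna,gdt] -> 8 lines: ivjv twasg jyder ptna gdt ntxqg mcp yyyr
Final line count: 8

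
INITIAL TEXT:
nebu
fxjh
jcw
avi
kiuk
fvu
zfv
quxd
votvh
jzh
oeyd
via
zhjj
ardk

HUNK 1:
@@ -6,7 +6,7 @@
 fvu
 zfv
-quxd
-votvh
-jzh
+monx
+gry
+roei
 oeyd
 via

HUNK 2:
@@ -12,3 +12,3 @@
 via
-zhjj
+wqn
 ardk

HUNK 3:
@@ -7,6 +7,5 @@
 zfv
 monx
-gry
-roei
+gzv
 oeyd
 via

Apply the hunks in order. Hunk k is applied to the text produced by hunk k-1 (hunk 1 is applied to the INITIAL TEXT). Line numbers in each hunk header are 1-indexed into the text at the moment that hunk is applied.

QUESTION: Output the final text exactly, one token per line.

Hunk 1: at line 6 remove [quxd,votvh,jzh] add [monx,gry,roei] -> 14 lines: nebu fxjh jcw avi kiuk fvu zfv monx gry roei oeyd via zhjj ardk
Hunk 2: at line 12 remove [zhjj] add [wqn] -> 14 lines: nebu fxjh jcw avi kiuk fvu zfv monx gry roei oeyd via wqn ardk
Hunk 3: at line 7 remove [gry,roei] add [gzv] -> 13 lines: nebu fxjh jcw avi kiuk fvu zfv monx gzv oeyd via wqn ardk

Answer: nebu
fxjh
jcw
avi
kiuk
fvu
zfv
monx
gzv
oeyd
via
wqn
ardk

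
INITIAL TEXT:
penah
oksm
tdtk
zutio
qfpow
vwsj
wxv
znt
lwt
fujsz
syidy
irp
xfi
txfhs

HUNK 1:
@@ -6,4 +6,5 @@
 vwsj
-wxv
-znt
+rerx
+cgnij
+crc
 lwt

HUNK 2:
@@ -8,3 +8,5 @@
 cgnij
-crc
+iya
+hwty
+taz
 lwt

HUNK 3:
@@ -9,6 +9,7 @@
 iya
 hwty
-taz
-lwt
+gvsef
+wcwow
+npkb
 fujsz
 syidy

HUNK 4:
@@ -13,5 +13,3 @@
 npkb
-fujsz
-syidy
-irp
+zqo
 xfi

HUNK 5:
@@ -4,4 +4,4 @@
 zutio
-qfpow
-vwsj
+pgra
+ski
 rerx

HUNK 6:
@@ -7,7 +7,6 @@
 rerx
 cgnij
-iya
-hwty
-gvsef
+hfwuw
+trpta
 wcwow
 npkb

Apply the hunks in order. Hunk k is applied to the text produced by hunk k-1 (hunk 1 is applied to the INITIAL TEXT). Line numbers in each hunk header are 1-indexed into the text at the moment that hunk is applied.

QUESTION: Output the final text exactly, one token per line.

Answer: penah
oksm
tdtk
zutio
pgra
ski
rerx
cgnij
hfwuw
trpta
wcwow
npkb
zqo
xfi
txfhs

Derivation:
Hunk 1: at line 6 remove [wxv,znt] add [rerx,cgnij,crc] -> 15 lines: penah oksm tdtk zutio qfpow vwsj rerx cgnij crc lwt fujsz syidy irp xfi txfhs
Hunk 2: at line 8 remove [crc] add [iya,hwty,taz] -> 17 lines: penah oksm tdtk zutio qfpow vwsj rerx cgnij iya hwty taz lwt fujsz syidy irp xfi txfhs
Hunk 3: at line 9 remove [taz,lwt] add [gvsef,wcwow,npkb] -> 18 lines: penah oksm tdtk zutio qfpow vwsj rerx cgnij iya hwty gvsef wcwow npkb fujsz syidy irp xfi txfhs
Hunk 4: at line 13 remove [fujsz,syidy,irp] add [zqo] -> 16 lines: penah oksm tdtk zutio qfpow vwsj rerx cgnij iya hwty gvsef wcwow npkb zqo xfi txfhs
Hunk 5: at line 4 remove [qfpow,vwsj] add [pgra,ski] -> 16 lines: penah oksm tdtk zutio pgra ski rerx cgnij iya hwty gvsef wcwow npkb zqo xfi txfhs
Hunk 6: at line 7 remove [iya,hwty,gvsef] add [hfwuw,trpta] -> 15 lines: penah oksm tdtk zutio pgra ski rerx cgnij hfwuw trpta wcwow npkb zqo xfi txfhs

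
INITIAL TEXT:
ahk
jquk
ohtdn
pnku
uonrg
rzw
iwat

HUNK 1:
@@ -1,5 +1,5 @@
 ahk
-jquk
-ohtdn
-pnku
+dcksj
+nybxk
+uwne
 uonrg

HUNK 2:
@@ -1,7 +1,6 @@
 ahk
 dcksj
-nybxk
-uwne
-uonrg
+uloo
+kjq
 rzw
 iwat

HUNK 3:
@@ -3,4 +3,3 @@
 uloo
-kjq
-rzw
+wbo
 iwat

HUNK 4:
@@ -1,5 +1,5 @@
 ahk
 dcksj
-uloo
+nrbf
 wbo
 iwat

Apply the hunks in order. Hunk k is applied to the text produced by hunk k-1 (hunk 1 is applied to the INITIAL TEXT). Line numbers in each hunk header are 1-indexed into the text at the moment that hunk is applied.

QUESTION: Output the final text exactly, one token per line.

Hunk 1: at line 1 remove [jquk,ohtdn,pnku] add [dcksj,nybxk,uwne] -> 7 lines: ahk dcksj nybxk uwne uonrg rzw iwat
Hunk 2: at line 1 remove [nybxk,uwne,uonrg] add [uloo,kjq] -> 6 lines: ahk dcksj uloo kjq rzw iwat
Hunk 3: at line 3 remove [kjq,rzw] add [wbo] -> 5 lines: ahk dcksj uloo wbo iwat
Hunk 4: at line 1 remove [uloo] add [nrbf] -> 5 lines: ahk dcksj nrbf wbo iwat

Answer: ahk
dcksj
nrbf
wbo
iwat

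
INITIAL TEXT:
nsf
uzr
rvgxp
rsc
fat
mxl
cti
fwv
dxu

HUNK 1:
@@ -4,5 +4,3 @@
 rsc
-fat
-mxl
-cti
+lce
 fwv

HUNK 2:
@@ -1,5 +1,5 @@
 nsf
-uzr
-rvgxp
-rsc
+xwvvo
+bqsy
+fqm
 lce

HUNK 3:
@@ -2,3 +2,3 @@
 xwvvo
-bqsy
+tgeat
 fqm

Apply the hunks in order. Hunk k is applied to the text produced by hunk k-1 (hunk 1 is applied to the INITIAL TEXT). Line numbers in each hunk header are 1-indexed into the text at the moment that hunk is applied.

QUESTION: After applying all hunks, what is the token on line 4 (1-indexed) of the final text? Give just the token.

Hunk 1: at line 4 remove [fat,mxl,cti] add [lce] -> 7 lines: nsf uzr rvgxp rsc lce fwv dxu
Hunk 2: at line 1 remove [uzr,rvgxp,rsc] add [xwvvo,bqsy,fqm] -> 7 lines: nsf xwvvo bqsy fqm lce fwv dxu
Hunk 3: at line 2 remove [bqsy] add [tgeat] -> 7 lines: nsf xwvvo tgeat fqm lce fwv dxu
Final line 4: fqm

Answer: fqm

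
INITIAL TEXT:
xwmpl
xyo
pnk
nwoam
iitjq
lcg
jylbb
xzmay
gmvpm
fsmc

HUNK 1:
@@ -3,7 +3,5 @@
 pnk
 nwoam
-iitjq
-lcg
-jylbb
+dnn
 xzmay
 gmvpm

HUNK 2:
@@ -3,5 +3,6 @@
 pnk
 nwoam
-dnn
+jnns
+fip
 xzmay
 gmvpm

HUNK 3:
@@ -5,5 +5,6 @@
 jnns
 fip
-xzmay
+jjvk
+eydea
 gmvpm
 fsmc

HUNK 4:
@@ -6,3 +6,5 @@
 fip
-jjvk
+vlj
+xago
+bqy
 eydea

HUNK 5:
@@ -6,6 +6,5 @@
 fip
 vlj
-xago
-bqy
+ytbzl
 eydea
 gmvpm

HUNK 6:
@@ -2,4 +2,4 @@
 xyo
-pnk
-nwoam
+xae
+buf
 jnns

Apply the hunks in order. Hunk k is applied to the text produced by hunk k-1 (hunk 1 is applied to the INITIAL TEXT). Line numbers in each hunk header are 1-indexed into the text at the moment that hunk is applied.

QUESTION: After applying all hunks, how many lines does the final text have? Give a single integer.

Hunk 1: at line 3 remove [iitjq,lcg,jylbb] add [dnn] -> 8 lines: xwmpl xyo pnk nwoam dnn xzmay gmvpm fsmc
Hunk 2: at line 3 remove [dnn] add [jnns,fip] -> 9 lines: xwmpl xyo pnk nwoam jnns fip xzmay gmvpm fsmc
Hunk 3: at line 5 remove [xzmay] add [jjvk,eydea] -> 10 lines: xwmpl xyo pnk nwoam jnns fip jjvk eydea gmvpm fsmc
Hunk 4: at line 6 remove [jjvk] add [vlj,xago,bqy] -> 12 lines: xwmpl xyo pnk nwoam jnns fip vlj xago bqy eydea gmvpm fsmc
Hunk 5: at line 6 remove [xago,bqy] add [ytbzl] -> 11 lines: xwmpl xyo pnk nwoam jnns fip vlj ytbzl eydea gmvpm fsmc
Hunk 6: at line 2 remove [pnk,nwoam] add [xae,buf] -> 11 lines: xwmpl xyo xae buf jnns fip vlj ytbzl eydea gmvpm fsmc
Final line count: 11

Answer: 11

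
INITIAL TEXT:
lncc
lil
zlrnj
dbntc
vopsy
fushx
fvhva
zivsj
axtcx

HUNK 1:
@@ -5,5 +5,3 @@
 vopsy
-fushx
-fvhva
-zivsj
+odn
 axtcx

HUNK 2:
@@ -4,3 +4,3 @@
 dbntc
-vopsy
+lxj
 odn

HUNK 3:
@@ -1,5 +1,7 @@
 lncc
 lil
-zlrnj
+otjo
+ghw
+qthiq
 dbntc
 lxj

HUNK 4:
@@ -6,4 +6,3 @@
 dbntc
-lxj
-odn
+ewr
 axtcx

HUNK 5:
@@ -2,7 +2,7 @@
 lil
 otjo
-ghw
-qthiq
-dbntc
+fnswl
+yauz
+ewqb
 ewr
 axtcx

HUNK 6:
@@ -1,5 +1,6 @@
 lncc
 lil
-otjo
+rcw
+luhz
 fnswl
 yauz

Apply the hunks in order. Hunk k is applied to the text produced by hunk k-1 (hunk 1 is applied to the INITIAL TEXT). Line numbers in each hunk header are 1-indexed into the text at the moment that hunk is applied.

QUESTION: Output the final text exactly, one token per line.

Answer: lncc
lil
rcw
luhz
fnswl
yauz
ewqb
ewr
axtcx

Derivation:
Hunk 1: at line 5 remove [fushx,fvhva,zivsj] add [odn] -> 7 lines: lncc lil zlrnj dbntc vopsy odn axtcx
Hunk 2: at line 4 remove [vopsy] add [lxj] -> 7 lines: lncc lil zlrnj dbntc lxj odn axtcx
Hunk 3: at line 1 remove [zlrnj] add [otjo,ghw,qthiq] -> 9 lines: lncc lil otjo ghw qthiq dbntc lxj odn axtcx
Hunk 4: at line 6 remove [lxj,odn] add [ewr] -> 8 lines: lncc lil otjo ghw qthiq dbntc ewr axtcx
Hunk 5: at line 2 remove [ghw,qthiq,dbntc] add [fnswl,yauz,ewqb] -> 8 lines: lncc lil otjo fnswl yauz ewqb ewr axtcx
Hunk 6: at line 1 remove [otjo] add [rcw,luhz] -> 9 lines: lncc lil rcw luhz fnswl yauz ewqb ewr axtcx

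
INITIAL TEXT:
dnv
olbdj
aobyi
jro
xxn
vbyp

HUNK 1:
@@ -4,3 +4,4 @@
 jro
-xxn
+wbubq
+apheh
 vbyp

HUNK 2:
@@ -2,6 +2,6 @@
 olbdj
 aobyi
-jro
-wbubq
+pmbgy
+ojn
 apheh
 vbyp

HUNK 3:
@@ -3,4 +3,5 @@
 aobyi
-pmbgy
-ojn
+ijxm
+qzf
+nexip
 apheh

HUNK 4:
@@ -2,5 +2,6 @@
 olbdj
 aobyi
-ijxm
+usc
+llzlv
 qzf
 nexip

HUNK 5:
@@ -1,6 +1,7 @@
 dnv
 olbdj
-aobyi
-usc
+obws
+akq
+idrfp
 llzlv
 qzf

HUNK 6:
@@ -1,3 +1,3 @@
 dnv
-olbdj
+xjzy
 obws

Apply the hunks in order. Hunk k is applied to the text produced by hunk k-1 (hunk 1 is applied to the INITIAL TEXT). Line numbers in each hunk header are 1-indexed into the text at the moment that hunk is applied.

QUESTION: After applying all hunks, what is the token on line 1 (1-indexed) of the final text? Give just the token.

Answer: dnv

Derivation:
Hunk 1: at line 4 remove [xxn] add [wbubq,apheh] -> 7 lines: dnv olbdj aobyi jro wbubq apheh vbyp
Hunk 2: at line 2 remove [jro,wbubq] add [pmbgy,ojn] -> 7 lines: dnv olbdj aobyi pmbgy ojn apheh vbyp
Hunk 3: at line 3 remove [pmbgy,ojn] add [ijxm,qzf,nexip] -> 8 lines: dnv olbdj aobyi ijxm qzf nexip apheh vbyp
Hunk 4: at line 2 remove [ijxm] add [usc,llzlv] -> 9 lines: dnv olbdj aobyi usc llzlv qzf nexip apheh vbyp
Hunk 5: at line 1 remove [aobyi,usc] add [obws,akq,idrfp] -> 10 lines: dnv olbdj obws akq idrfp llzlv qzf nexip apheh vbyp
Hunk 6: at line 1 remove [olbdj] add [xjzy] -> 10 lines: dnv xjzy obws akq idrfp llzlv qzf nexip apheh vbyp
Final line 1: dnv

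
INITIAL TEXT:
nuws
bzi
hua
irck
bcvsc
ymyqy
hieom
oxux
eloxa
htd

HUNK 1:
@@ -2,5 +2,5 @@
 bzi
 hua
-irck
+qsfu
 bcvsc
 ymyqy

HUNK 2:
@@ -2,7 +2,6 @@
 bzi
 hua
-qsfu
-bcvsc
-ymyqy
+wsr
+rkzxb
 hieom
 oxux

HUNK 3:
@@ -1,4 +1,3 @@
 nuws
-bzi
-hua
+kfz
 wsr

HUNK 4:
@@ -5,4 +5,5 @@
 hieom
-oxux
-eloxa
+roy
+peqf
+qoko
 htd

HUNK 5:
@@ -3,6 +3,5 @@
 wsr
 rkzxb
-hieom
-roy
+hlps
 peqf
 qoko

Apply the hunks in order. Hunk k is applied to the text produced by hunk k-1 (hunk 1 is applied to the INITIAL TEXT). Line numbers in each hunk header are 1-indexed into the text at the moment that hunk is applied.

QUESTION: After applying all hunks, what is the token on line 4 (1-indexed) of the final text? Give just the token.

Hunk 1: at line 2 remove [irck] add [qsfu] -> 10 lines: nuws bzi hua qsfu bcvsc ymyqy hieom oxux eloxa htd
Hunk 2: at line 2 remove [qsfu,bcvsc,ymyqy] add [wsr,rkzxb] -> 9 lines: nuws bzi hua wsr rkzxb hieom oxux eloxa htd
Hunk 3: at line 1 remove [bzi,hua] add [kfz] -> 8 lines: nuws kfz wsr rkzxb hieom oxux eloxa htd
Hunk 4: at line 5 remove [oxux,eloxa] add [roy,peqf,qoko] -> 9 lines: nuws kfz wsr rkzxb hieom roy peqf qoko htd
Hunk 5: at line 3 remove [hieom,roy] add [hlps] -> 8 lines: nuws kfz wsr rkzxb hlps peqf qoko htd
Final line 4: rkzxb

Answer: rkzxb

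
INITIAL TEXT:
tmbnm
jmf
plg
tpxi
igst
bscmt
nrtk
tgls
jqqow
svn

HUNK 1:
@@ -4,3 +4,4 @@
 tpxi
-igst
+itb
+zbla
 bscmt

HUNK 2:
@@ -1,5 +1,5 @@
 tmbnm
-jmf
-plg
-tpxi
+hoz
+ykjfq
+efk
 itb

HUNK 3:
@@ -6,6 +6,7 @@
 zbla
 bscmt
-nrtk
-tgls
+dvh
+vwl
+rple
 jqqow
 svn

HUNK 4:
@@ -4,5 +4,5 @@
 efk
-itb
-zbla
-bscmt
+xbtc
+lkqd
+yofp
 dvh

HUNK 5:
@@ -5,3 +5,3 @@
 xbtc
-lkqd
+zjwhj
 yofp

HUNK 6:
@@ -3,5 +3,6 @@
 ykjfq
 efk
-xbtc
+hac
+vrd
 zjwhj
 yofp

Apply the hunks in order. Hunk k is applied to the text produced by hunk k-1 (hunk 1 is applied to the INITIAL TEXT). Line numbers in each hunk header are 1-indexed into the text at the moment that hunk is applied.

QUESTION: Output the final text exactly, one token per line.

Hunk 1: at line 4 remove [igst] add [itb,zbla] -> 11 lines: tmbnm jmf plg tpxi itb zbla bscmt nrtk tgls jqqow svn
Hunk 2: at line 1 remove [jmf,plg,tpxi] add [hoz,ykjfq,efk] -> 11 lines: tmbnm hoz ykjfq efk itb zbla bscmt nrtk tgls jqqow svn
Hunk 3: at line 6 remove [nrtk,tgls] add [dvh,vwl,rple] -> 12 lines: tmbnm hoz ykjfq efk itb zbla bscmt dvh vwl rple jqqow svn
Hunk 4: at line 4 remove [itb,zbla,bscmt] add [xbtc,lkqd,yofp] -> 12 lines: tmbnm hoz ykjfq efk xbtc lkqd yofp dvh vwl rple jqqow svn
Hunk 5: at line 5 remove [lkqd] add [zjwhj] -> 12 lines: tmbnm hoz ykjfq efk xbtc zjwhj yofp dvh vwl rple jqqow svn
Hunk 6: at line 3 remove [xbtc] add [hac,vrd] -> 13 lines: tmbnm hoz ykjfq efk hac vrd zjwhj yofp dvh vwl rple jqqow svn

Answer: tmbnm
hoz
ykjfq
efk
hac
vrd
zjwhj
yofp
dvh
vwl
rple
jqqow
svn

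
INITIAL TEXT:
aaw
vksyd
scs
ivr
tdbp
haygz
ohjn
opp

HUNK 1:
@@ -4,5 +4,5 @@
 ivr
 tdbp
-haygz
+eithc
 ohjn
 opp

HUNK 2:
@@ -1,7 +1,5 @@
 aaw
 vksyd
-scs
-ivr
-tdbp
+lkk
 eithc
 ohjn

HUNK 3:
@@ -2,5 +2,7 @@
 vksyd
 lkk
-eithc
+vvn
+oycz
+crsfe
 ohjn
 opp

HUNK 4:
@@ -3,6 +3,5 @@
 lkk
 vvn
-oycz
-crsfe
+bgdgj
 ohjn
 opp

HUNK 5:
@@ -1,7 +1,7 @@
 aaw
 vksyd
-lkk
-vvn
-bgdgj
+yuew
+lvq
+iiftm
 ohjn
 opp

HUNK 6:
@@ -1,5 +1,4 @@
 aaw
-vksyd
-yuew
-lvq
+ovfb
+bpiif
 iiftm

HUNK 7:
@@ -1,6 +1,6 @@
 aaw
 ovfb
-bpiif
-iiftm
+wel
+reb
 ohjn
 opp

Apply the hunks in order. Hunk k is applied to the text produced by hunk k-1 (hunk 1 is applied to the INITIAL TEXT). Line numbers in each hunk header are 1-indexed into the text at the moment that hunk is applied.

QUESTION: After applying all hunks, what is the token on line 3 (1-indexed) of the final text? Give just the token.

Answer: wel

Derivation:
Hunk 1: at line 4 remove [haygz] add [eithc] -> 8 lines: aaw vksyd scs ivr tdbp eithc ohjn opp
Hunk 2: at line 1 remove [scs,ivr,tdbp] add [lkk] -> 6 lines: aaw vksyd lkk eithc ohjn opp
Hunk 3: at line 2 remove [eithc] add [vvn,oycz,crsfe] -> 8 lines: aaw vksyd lkk vvn oycz crsfe ohjn opp
Hunk 4: at line 3 remove [oycz,crsfe] add [bgdgj] -> 7 lines: aaw vksyd lkk vvn bgdgj ohjn opp
Hunk 5: at line 1 remove [lkk,vvn,bgdgj] add [yuew,lvq,iiftm] -> 7 lines: aaw vksyd yuew lvq iiftm ohjn opp
Hunk 6: at line 1 remove [vksyd,yuew,lvq] add [ovfb,bpiif] -> 6 lines: aaw ovfb bpiif iiftm ohjn opp
Hunk 7: at line 1 remove [bpiif,iiftm] add [wel,reb] -> 6 lines: aaw ovfb wel reb ohjn opp
Final line 3: wel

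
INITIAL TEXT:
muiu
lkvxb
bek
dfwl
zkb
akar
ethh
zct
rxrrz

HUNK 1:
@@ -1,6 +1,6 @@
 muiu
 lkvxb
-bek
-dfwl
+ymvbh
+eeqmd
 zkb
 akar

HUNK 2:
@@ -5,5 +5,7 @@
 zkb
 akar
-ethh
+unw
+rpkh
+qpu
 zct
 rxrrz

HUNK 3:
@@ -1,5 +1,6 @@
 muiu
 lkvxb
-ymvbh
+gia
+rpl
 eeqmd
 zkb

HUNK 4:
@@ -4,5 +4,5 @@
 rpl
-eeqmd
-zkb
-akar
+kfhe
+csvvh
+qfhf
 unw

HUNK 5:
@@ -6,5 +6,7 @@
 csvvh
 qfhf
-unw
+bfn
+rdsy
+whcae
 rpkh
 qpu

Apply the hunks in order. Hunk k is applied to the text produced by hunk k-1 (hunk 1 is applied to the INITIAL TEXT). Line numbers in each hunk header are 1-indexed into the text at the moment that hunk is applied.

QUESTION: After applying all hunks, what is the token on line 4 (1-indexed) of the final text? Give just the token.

Hunk 1: at line 1 remove [bek,dfwl] add [ymvbh,eeqmd] -> 9 lines: muiu lkvxb ymvbh eeqmd zkb akar ethh zct rxrrz
Hunk 2: at line 5 remove [ethh] add [unw,rpkh,qpu] -> 11 lines: muiu lkvxb ymvbh eeqmd zkb akar unw rpkh qpu zct rxrrz
Hunk 3: at line 1 remove [ymvbh] add [gia,rpl] -> 12 lines: muiu lkvxb gia rpl eeqmd zkb akar unw rpkh qpu zct rxrrz
Hunk 4: at line 4 remove [eeqmd,zkb,akar] add [kfhe,csvvh,qfhf] -> 12 lines: muiu lkvxb gia rpl kfhe csvvh qfhf unw rpkh qpu zct rxrrz
Hunk 5: at line 6 remove [unw] add [bfn,rdsy,whcae] -> 14 lines: muiu lkvxb gia rpl kfhe csvvh qfhf bfn rdsy whcae rpkh qpu zct rxrrz
Final line 4: rpl

Answer: rpl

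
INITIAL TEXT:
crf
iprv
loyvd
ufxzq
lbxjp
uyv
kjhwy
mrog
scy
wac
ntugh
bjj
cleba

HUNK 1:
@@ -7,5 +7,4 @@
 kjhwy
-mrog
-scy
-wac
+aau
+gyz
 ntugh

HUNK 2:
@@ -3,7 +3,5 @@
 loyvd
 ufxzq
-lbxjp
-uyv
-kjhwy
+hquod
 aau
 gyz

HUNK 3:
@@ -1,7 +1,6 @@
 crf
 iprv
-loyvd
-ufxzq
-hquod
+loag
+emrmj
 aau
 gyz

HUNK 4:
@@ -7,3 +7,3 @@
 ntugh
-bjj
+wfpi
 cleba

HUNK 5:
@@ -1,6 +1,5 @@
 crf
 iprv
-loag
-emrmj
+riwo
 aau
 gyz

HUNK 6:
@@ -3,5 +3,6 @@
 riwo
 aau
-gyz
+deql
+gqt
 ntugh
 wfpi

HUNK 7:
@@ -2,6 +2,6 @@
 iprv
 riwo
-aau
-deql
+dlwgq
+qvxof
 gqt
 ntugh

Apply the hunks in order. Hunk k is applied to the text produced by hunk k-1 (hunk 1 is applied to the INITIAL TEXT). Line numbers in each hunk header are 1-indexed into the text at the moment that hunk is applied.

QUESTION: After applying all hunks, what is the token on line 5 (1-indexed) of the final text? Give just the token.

Answer: qvxof

Derivation:
Hunk 1: at line 7 remove [mrog,scy,wac] add [aau,gyz] -> 12 lines: crf iprv loyvd ufxzq lbxjp uyv kjhwy aau gyz ntugh bjj cleba
Hunk 2: at line 3 remove [lbxjp,uyv,kjhwy] add [hquod] -> 10 lines: crf iprv loyvd ufxzq hquod aau gyz ntugh bjj cleba
Hunk 3: at line 1 remove [loyvd,ufxzq,hquod] add [loag,emrmj] -> 9 lines: crf iprv loag emrmj aau gyz ntugh bjj cleba
Hunk 4: at line 7 remove [bjj] add [wfpi] -> 9 lines: crf iprv loag emrmj aau gyz ntugh wfpi cleba
Hunk 5: at line 1 remove [loag,emrmj] add [riwo] -> 8 lines: crf iprv riwo aau gyz ntugh wfpi cleba
Hunk 6: at line 3 remove [gyz] add [deql,gqt] -> 9 lines: crf iprv riwo aau deql gqt ntugh wfpi cleba
Hunk 7: at line 2 remove [aau,deql] add [dlwgq,qvxof] -> 9 lines: crf iprv riwo dlwgq qvxof gqt ntugh wfpi cleba
Final line 5: qvxof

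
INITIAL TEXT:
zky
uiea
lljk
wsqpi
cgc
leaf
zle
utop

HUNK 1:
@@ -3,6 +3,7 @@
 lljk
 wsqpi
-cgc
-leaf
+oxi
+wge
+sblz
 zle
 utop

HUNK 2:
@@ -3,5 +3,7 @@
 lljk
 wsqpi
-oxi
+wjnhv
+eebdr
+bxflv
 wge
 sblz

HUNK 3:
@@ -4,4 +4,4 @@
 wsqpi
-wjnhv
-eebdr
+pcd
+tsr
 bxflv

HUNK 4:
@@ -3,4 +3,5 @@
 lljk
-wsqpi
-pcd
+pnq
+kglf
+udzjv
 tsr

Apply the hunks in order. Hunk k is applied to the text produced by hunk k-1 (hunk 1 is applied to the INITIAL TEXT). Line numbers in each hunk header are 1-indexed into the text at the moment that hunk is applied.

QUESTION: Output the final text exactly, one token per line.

Hunk 1: at line 3 remove [cgc,leaf] add [oxi,wge,sblz] -> 9 lines: zky uiea lljk wsqpi oxi wge sblz zle utop
Hunk 2: at line 3 remove [oxi] add [wjnhv,eebdr,bxflv] -> 11 lines: zky uiea lljk wsqpi wjnhv eebdr bxflv wge sblz zle utop
Hunk 3: at line 4 remove [wjnhv,eebdr] add [pcd,tsr] -> 11 lines: zky uiea lljk wsqpi pcd tsr bxflv wge sblz zle utop
Hunk 4: at line 3 remove [wsqpi,pcd] add [pnq,kglf,udzjv] -> 12 lines: zky uiea lljk pnq kglf udzjv tsr bxflv wge sblz zle utop

Answer: zky
uiea
lljk
pnq
kglf
udzjv
tsr
bxflv
wge
sblz
zle
utop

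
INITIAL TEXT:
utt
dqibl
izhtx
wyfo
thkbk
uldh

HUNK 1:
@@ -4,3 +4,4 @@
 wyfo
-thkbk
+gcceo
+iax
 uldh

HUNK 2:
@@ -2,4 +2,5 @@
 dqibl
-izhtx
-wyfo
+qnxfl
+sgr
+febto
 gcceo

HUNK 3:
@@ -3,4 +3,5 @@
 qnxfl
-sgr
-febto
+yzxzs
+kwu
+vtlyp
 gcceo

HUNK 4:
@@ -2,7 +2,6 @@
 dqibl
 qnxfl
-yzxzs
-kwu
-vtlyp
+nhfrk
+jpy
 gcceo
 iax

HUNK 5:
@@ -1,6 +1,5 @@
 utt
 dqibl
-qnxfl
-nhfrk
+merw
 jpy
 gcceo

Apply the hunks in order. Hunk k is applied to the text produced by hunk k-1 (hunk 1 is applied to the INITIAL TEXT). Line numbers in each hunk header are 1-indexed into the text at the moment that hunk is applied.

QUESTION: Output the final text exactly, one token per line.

Hunk 1: at line 4 remove [thkbk] add [gcceo,iax] -> 7 lines: utt dqibl izhtx wyfo gcceo iax uldh
Hunk 2: at line 2 remove [izhtx,wyfo] add [qnxfl,sgr,febto] -> 8 lines: utt dqibl qnxfl sgr febto gcceo iax uldh
Hunk 3: at line 3 remove [sgr,febto] add [yzxzs,kwu,vtlyp] -> 9 lines: utt dqibl qnxfl yzxzs kwu vtlyp gcceo iax uldh
Hunk 4: at line 2 remove [yzxzs,kwu,vtlyp] add [nhfrk,jpy] -> 8 lines: utt dqibl qnxfl nhfrk jpy gcceo iax uldh
Hunk 5: at line 1 remove [qnxfl,nhfrk] add [merw] -> 7 lines: utt dqibl merw jpy gcceo iax uldh

Answer: utt
dqibl
merw
jpy
gcceo
iax
uldh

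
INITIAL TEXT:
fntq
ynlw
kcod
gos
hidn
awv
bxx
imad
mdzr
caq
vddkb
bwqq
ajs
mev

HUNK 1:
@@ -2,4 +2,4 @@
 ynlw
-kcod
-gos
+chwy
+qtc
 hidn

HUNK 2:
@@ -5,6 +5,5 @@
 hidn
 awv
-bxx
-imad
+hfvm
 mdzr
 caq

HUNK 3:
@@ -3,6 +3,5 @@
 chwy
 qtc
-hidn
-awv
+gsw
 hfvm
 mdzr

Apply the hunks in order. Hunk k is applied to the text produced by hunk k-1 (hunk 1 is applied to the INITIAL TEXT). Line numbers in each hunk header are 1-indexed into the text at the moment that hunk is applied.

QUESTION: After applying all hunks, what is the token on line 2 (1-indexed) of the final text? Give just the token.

Answer: ynlw

Derivation:
Hunk 1: at line 2 remove [kcod,gos] add [chwy,qtc] -> 14 lines: fntq ynlw chwy qtc hidn awv bxx imad mdzr caq vddkb bwqq ajs mev
Hunk 2: at line 5 remove [bxx,imad] add [hfvm] -> 13 lines: fntq ynlw chwy qtc hidn awv hfvm mdzr caq vddkb bwqq ajs mev
Hunk 3: at line 3 remove [hidn,awv] add [gsw] -> 12 lines: fntq ynlw chwy qtc gsw hfvm mdzr caq vddkb bwqq ajs mev
Final line 2: ynlw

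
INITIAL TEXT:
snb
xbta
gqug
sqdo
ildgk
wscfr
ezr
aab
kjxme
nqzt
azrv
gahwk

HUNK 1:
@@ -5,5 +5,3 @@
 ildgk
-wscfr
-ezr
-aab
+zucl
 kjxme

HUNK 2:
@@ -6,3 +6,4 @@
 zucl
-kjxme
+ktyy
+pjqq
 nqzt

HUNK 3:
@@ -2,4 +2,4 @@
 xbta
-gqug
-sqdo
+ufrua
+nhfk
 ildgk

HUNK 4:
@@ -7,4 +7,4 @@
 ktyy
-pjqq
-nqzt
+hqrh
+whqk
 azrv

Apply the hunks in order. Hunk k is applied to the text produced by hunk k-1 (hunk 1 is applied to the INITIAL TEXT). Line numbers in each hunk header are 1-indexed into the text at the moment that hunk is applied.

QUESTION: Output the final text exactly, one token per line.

Answer: snb
xbta
ufrua
nhfk
ildgk
zucl
ktyy
hqrh
whqk
azrv
gahwk

Derivation:
Hunk 1: at line 5 remove [wscfr,ezr,aab] add [zucl] -> 10 lines: snb xbta gqug sqdo ildgk zucl kjxme nqzt azrv gahwk
Hunk 2: at line 6 remove [kjxme] add [ktyy,pjqq] -> 11 lines: snb xbta gqug sqdo ildgk zucl ktyy pjqq nqzt azrv gahwk
Hunk 3: at line 2 remove [gqug,sqdo] add [ufrua,nhfk] -> 11 lines: snb xbta ufrua nhfk ildgk zucl ktyy pjqq nqzt azrv gahwk
Hunk 4: at line 7 remove [pjqq,nqzt] add [hqrh,whqk] -> 11 lines: snb xbta ufrua nhfk ildgk zucl ktyy hqrh whqk azrv gahwk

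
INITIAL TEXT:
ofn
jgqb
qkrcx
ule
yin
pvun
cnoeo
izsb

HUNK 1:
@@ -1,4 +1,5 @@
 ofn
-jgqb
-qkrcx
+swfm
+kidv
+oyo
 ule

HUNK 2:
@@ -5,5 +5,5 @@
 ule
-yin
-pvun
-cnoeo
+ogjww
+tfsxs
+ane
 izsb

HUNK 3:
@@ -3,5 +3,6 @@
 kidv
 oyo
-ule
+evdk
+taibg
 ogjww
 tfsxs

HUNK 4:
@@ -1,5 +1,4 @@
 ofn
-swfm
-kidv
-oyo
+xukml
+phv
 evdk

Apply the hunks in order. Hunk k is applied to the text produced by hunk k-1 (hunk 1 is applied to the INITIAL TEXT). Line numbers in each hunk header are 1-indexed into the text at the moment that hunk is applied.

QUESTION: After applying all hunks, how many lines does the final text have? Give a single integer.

Hunk 1: at line 1 remove [jgqb,qkrcx] add [swfm,kidv,oyo] -> 9 lines: ofn swfm kidv oyo ule yin pvun cnoeo izsb
Hunk 2: at line 5 remove [yin,pvun,cnoeo] add [ogjww,tfsxs,ane] -> 9 lines: ofn swfm kidv oyo ule ogjww tfsxs ane izsb
Hunk 3: at line 3 remove [ule] add [evdk,taibg] -> 10 lines: ofn swfm kidv oyo evdk taibg ogjww tfsxs ane izsb
Hunk 4: at line 1 remove [swfm,kidv,oyo] add [xukml,phv] -> 9 lines: ofn xukml phv evdk taibg ogjww tfsxs ane izsb
Final line count: 9

Answer: 9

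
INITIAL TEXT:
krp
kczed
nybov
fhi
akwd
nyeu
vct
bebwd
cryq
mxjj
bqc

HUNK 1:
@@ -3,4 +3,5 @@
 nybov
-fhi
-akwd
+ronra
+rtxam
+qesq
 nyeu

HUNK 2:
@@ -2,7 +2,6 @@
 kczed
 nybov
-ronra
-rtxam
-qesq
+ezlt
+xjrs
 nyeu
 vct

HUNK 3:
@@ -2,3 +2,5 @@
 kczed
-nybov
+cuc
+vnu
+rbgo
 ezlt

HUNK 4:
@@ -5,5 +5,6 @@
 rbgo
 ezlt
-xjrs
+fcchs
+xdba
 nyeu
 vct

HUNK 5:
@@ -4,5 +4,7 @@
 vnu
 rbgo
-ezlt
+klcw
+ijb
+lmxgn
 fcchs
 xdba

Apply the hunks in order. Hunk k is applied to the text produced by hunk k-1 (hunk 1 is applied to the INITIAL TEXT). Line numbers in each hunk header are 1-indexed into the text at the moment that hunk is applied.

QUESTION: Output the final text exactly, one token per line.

Answer: krp
kczed
cuc
vnu
rbgo
klcw
ijb
lmxgn
fcchs
xdba
nyeu
vct
bebwd
cryq
mxjj
bqc

Derivation:
Hunk 1: at line 3 remove [fhi,akwd] add [ronra,rtxam,qesq] -> 12 lines: krp kczed nybov ronra rtxam qesq nyeu vct bebwd cryq mxjj bqc
Hunk 2: at line 2 remove [ronra,rtxam,qesq] add [ezlt,xjrs] -> 11 lines: krp kczed nybov ezlt xjrs nyeu vct bebwd cryq mxjj bqc
Hunk 3: at line 2 remove [nybov] add [cuc,vnu,rbgo] -> 13 lines: krp kczed cuc vnu rbgo ezlt xjrs nyeu vct bebwd cryq mxjj bqc
Hunk 4: at line 5 remove [xjrs] add [fcchs,xdba] -> 14 lines: krp kczed cuc vnu rbgo ezlt fcchs xdba nyeu vct bebwd cryq mxjj bqc
Hunk 5: at line 4 remove [ezlt] add [klcw,ijb,lmxgn] -> 16 lines: krp kczed cuc vnu rbgo klcw ijb lmxgn fcchs xdba nyeu vct bebwd cryq mxjj bqc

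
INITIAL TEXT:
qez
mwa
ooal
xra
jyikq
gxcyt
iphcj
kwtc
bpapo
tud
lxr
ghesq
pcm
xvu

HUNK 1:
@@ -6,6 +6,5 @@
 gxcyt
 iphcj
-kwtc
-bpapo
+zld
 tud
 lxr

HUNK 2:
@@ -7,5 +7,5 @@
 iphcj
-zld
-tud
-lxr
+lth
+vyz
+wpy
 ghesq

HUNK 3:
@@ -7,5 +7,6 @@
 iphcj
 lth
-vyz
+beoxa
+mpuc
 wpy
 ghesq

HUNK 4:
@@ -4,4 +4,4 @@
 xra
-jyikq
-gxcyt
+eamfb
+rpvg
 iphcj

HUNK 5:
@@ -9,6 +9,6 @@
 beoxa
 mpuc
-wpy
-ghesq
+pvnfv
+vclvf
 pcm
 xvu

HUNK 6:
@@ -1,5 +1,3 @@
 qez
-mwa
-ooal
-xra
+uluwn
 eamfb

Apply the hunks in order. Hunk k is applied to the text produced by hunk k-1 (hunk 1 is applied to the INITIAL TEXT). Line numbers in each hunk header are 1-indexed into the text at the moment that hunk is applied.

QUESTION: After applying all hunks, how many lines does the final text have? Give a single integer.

Answer: 12

Derivation:
Hunk 1: at line 6 remove [kwtc,bpapo] add [zld] -> 13 lines: qez mwa ooal xra jyikq gxcyt iphcj zld tud lxr ghesq pcm xvu
Hunk 2: at line 7 remove [zld,tud,lxr] add [lth,vyz,wpy] -> 13 lines: qez mwa ooal xra jyikq gxcyt iphcj lth vyz wpy ghesq pcm xvu
Hunk 3: at line 7 remove [vyz] add [beoxa,mpuc] -> 14 lines: qez mwa ooal xra jyikq gxcyt iphcj lth beoxa mpuc wpy ghesq pcm xvu
Hunk 4: at line 4 remove [jyikq,gxcyt] add [eamfb,rpvg] -> 14 lines: qez mwa ooal xra eamfb rpvg iphcj lth beoxa mpuc wpy ghesq pcm xvu
Hunk 5: at line 9 remove [wpy,ghesq] add [pvnfv,vclvf] -> 14 lines: qez mwa ooal xra eamfb rpvg iphcj lth beoxa mpuc pvnfv vclvf pcm xvu
Hunk 6: at line 1 remove [mwa,ooal,xra] add [uluwn] -> 12 lines: qez uluwn eamfb rpvg iphcj lth beoxa mpuc pvnfv vclvf pcm xvu
Final line count: 12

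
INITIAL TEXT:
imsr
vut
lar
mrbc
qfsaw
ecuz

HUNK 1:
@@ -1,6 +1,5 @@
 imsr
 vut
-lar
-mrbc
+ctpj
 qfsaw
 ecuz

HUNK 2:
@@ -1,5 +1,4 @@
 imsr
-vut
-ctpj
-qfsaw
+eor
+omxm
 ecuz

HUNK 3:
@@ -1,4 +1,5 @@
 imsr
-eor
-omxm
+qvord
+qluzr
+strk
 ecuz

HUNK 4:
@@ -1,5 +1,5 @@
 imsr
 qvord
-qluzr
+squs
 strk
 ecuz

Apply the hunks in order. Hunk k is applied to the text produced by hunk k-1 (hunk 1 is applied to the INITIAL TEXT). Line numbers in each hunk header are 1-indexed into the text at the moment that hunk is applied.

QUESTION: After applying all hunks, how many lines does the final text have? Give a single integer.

Hunk 1: at line 1 remove [lar,mrbc] add [ctpj] -> 5 lines: imsr vut ctpj qfsaw ecuz
Hunk 2: at line 1 remove [vut,ctpj,qfsaw] add [eor,omxm] -> 4 lines: imsr eor omxm ecuz
Hunk 3: at line 1 remove [eor,omxm] add [qvord,qluzr,strk] -> 5 lines: imsr qvord qluzr strk ecuz
Hunk 4: at line 1 remove [qluzr] add [squs] -> 5 lines: imsr qvord squs strk ecuz
Final line count: 5

Answer: 5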